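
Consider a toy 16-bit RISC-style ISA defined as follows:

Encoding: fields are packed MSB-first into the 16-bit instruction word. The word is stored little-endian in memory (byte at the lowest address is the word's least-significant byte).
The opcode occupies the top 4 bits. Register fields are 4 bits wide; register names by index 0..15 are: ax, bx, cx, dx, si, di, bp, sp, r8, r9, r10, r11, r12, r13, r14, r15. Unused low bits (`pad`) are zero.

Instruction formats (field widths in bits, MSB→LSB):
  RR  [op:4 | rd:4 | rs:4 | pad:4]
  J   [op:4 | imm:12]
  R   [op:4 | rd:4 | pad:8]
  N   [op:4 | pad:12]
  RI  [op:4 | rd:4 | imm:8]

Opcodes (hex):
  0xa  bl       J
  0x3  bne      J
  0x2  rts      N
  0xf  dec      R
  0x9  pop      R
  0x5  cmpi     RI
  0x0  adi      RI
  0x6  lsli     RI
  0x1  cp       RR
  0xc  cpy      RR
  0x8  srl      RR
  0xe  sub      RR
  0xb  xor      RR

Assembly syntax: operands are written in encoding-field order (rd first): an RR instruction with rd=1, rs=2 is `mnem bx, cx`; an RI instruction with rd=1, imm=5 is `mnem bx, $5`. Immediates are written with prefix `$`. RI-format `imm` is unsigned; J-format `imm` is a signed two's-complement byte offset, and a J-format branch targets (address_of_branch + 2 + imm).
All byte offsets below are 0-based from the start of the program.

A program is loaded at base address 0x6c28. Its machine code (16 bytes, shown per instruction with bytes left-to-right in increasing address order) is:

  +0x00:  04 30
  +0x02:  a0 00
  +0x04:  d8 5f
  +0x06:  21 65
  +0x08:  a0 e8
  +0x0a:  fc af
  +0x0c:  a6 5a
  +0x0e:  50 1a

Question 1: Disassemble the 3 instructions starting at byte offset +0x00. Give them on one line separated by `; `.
bne $4; adi ax, $160; cmpi r15, $216

off 0x00: read 04 30 as little → 0x3004
  opcode bits[15:12]=0x3: bne/J
  imm@[11:0]=0x4 ⇒ $4
off 0x02: read a0 00 as little → 0x00a0
  opcode bits[15:12]=0x0: adi/RI
  rd@[11:8]=0x0 ⇒ ax
  imm@[7:0]=0xa0 ⇒ $160
off 0x04: read d8 5f as little → 0x5fd8
  opcode bits[15:12]=0x5: cmpi/RI
  rd@[11:8]=0xf ⇒ r15
  imm@[7:0]=0xd8 ⇒ $216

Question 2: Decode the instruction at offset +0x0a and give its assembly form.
+0x0a: fc af ⇒ word 0xaffc (little)
  op=0xaffc>>12=0xa ⇒ bl (J)
  [11:0] imm=4092 (s12→-4) = $-4

bl $-4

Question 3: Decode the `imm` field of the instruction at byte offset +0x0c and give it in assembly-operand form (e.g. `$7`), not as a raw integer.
off 0x0c: read a6 5a as little → 0x5aa6
  op=0x5aa6>>12=0x5 ⇒ cmpi (RI)
  rd: (w>>8)&0xf=0xa → r10
  imm: (w>>0)&0xff=0xa6 → $166

$166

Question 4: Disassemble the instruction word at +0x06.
lsli di, $33

@+06  little-endian(21 65) = 0x6521
  top 4b → 0x6 → lsli [RI]
  rd: (w>>8)&0xf=0x5 → di
  imm: (w>>0)&0xff=0x21 → $33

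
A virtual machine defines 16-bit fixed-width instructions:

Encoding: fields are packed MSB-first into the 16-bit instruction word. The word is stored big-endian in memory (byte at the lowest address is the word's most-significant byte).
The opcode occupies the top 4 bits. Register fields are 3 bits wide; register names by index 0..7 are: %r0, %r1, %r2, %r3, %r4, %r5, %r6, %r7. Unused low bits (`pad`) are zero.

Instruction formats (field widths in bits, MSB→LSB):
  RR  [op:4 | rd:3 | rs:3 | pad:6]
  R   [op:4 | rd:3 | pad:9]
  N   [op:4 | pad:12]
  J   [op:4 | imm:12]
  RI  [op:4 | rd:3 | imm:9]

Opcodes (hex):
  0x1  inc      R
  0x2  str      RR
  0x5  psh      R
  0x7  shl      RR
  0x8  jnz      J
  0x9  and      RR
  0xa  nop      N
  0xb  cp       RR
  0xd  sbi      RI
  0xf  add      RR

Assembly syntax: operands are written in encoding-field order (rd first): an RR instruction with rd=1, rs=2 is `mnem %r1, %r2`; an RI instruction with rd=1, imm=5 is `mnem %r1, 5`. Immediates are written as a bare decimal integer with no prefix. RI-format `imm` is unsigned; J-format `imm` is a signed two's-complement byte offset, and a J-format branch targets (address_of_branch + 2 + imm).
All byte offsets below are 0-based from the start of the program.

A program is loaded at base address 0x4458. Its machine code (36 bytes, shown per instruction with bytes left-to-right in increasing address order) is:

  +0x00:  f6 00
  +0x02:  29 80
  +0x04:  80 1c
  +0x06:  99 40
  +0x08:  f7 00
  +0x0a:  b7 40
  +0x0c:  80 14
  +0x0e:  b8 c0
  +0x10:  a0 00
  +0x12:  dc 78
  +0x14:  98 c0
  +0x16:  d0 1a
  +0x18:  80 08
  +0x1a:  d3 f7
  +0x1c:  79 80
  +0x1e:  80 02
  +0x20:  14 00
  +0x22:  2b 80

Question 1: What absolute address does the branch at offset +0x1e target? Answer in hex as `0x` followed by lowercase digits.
+0x1e: 80 02 ⇒ word 0x8002 (big)
  op=0x8002>>12=0x8 ⇒ jnz (J)
  imm: (w>>0)&0xfff=0x2 → 2
  target = base 0x4458 + off 0x1e + 2 + imm 2 = 0x447a

0x447a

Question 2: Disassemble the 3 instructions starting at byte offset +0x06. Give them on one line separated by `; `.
off 0x06: read 99 40 as big → 0x9940
  op=0x9940>>12=0x9 ⇒ and (RR)
  rd: (w>>9)&0x7=0x4 → %r4
  rs: (w>>6)&0x7=0x5 → %r5
off 0x08: read f7 00 as big → 0xf700
  op=0xf700>>12=0xf ⇒ add (RR)
  rd: (w>>9)&0x7=0x3 → %r3
  rs: (w>>6)&0x7=0x4 → %r4
off 0x0a: read b7 40 as big → 0xb740
  op=0xb740>>12=0xb ⇒ cp (RR)
  rd: (w>>9)&0x7=0x3 → %r3
  rs: (w>>6)&0x7=0x5 → %r5

and %r4, %r5; add %r3, %r4; cp %r3, %r5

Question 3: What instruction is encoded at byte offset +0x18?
jnz 8

@+18  big-endian(80 08) = 0x8008
  opcode bits[15:12]=0x8: jnz/J
  imm@[11:0]=0x8 ⇒ 8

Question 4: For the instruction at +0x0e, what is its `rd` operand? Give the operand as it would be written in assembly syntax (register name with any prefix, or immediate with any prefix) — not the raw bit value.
%r4

+0x0e: b8 c0 ⇒ word 0xb8c0 (big)
  opcode bits[15:12]=0xb: cp/RR
  rd: (w>>9)&0x7=0x4 → %r4
  rs: (w>>6)&0x7=0x3 → %r3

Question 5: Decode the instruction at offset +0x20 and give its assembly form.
inc %r2

@+20  big-endian(14 00) = 0x1400
  opcode bits[15:12]=0x1: inc/R
  [11:9] rd=2 = %r2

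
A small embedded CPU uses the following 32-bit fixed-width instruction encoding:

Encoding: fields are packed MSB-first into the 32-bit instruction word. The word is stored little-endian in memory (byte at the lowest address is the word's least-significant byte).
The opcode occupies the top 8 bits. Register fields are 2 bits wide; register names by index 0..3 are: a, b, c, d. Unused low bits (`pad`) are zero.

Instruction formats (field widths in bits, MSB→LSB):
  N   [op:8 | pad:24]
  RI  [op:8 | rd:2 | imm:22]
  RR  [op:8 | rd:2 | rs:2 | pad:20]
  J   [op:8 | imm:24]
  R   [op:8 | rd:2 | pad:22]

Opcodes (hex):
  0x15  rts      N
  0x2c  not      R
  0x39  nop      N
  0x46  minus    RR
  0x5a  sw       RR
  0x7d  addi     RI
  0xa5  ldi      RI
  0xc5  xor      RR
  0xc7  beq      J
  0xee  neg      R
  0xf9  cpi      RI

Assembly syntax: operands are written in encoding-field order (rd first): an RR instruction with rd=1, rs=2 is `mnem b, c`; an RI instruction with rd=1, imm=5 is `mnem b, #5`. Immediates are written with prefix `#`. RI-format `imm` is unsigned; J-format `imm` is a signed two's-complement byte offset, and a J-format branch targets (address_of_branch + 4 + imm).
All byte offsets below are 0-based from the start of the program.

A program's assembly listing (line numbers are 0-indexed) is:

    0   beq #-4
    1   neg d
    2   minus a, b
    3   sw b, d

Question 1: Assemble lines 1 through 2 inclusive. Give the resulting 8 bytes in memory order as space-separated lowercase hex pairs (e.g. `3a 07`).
00 00 c0 ee 00 00 10 46

L1: neg op=0xee:8|rd=3:2|pad=0:22 ⇒ 0xeec00000 ⇒ little 00 00 c0 ee
L2: minus op=0x46:8|rd=0:2|rs=1:2|pad=0:20 ⇒ 0x46100000 ⇒ little 00 00 10 46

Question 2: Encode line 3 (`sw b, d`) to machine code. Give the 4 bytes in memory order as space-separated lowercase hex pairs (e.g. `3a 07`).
00 00 70 5a

3. sw fields op=0x5a:8|rd=1:2|rs=3:2|pad=0:20 → word 5a700000h → 00 00 70 5a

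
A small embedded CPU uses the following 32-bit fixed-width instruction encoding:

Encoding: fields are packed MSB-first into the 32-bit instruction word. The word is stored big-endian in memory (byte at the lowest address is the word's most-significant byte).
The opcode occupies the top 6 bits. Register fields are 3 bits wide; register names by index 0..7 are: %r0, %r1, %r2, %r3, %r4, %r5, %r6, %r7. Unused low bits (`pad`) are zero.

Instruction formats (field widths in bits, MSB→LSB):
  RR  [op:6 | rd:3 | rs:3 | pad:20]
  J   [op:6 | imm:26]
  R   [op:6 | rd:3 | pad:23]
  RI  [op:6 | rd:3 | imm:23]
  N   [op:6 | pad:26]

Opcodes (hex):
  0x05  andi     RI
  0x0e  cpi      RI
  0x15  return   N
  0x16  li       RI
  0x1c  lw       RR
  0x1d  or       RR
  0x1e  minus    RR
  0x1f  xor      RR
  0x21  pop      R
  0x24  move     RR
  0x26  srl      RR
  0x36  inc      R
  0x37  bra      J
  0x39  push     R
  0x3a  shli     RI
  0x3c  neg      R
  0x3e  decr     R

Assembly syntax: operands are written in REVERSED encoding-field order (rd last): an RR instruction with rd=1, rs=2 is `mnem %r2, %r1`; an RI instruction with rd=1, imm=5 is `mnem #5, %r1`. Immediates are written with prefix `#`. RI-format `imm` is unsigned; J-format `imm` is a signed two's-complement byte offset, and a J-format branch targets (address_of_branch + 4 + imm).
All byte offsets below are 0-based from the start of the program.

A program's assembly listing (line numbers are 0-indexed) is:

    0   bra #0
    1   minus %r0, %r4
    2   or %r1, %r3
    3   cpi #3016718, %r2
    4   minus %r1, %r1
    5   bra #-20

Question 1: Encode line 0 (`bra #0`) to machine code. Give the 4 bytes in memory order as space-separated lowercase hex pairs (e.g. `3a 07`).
dc 00 00 00

L0: bra op=0x37:6|imm=0:26 ⇒ 0xdc000000 ⇒ big dc 00 00 00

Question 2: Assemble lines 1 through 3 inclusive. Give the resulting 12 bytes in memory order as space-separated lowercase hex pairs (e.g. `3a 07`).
7a 00 00 00 75 90 00 00 39 2e 08 0e

line 1 (minus): pack op=0x1e:6|rd=4:3|rs=0:3|pad=0:20 = 0x7a000000; big→ 7a 00 00 00
line 2 (or): pack op=0x1d:6|rd=3:3|rs=1:3|pad=0:20 = 0x75900000; big→ 75 90 00 00
line 3 (cpi): pack op=0xe:6|rd=2:3|imm=3016718:23 = 0x392e080e; big→ 39 2e 08 0e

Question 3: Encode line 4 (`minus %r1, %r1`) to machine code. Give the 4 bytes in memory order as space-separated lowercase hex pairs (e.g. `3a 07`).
78 90 00 00

L4: minus op=0x1e:6|rd=1:3|rs=1:3|pad=0:20 ⇒ 0x78900000 ⇒ big 78 90 00 00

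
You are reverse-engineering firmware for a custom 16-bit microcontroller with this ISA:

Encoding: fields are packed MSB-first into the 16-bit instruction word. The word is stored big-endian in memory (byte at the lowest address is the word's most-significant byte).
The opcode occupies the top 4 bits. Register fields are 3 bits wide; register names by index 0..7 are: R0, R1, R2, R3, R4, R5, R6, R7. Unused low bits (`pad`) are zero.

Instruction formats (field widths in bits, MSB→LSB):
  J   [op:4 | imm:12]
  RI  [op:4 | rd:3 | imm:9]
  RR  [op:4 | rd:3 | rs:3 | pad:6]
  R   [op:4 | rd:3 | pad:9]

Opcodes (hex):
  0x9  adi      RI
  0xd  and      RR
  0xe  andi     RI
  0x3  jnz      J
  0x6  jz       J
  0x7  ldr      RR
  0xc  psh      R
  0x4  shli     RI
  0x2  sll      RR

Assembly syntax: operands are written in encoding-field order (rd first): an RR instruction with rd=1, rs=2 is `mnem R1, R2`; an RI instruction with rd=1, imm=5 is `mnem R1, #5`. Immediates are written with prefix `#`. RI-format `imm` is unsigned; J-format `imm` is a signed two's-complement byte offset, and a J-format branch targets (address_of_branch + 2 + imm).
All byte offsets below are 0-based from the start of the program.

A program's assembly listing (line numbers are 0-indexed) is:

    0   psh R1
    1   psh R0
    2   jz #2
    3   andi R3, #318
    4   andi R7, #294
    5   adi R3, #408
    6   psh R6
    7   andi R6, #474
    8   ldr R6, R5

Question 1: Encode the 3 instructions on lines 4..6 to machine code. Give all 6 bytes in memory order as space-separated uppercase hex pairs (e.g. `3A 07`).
line 4 (andi): pack op=0xe:4|rd=7:3|imm=294:9 = 0xef26; big→ ef 26
line 5 (adi): pack op=0x9:4|rd=3:3|imm=408:9 = 0x9798; big→ 97 98
line 6 (psh): pack op=0xc:4|rd=6:3|pad=0:9 = 0xcc00; big→ cc 00

EF 26 97 98 CC 00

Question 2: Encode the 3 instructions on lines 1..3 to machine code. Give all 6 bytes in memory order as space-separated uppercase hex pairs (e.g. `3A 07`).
C0 00 60 02 E7 3E

line 1 (psh): pack op=0xc:4|rd=0:3|pad=0:9 = 0xc000; big→ c0 00
line 2 (jz): pack op=0x6:4|imm=2:12 = 0x6002; big→ 60 02
line 3 (andi): pack op=0xe:4|rd=3:3|imm=318:9 = 0xe73e; big→ e7 3e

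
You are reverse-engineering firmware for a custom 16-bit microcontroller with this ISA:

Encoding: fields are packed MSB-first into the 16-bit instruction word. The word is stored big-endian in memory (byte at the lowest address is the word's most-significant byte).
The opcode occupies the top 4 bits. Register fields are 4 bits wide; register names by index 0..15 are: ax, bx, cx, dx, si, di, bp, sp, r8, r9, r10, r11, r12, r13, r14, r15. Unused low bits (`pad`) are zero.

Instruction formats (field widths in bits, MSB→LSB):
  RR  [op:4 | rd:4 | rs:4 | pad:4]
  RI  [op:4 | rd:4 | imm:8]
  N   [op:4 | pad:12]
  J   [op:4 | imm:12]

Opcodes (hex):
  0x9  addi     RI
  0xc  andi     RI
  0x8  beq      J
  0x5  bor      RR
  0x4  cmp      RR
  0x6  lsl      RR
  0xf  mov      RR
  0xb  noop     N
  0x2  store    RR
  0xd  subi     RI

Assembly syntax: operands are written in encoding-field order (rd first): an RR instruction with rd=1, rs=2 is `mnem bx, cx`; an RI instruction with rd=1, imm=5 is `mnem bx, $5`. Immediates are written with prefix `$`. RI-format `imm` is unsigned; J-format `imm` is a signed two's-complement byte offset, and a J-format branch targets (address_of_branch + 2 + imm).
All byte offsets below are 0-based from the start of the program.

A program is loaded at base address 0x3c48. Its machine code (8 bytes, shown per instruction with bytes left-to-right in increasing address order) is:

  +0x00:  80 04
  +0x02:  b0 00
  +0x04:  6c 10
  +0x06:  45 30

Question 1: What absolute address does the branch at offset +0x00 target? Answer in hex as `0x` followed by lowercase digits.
0x3c4e

[00] 80 04 → 0x8004
  top 4b → 0x8 → beq [J]
  imm@[11:0]=0x4 ⇒ $4
  target = base 0x3c48 + off 0x00 + 2 + imm 4 = 0x3c4e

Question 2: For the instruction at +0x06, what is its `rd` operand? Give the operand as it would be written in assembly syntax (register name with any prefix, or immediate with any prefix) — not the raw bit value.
@+06  big-endian(45 30) = 0x4530
  opcode bits[15:12]=0x4: cmp/RR
  [11:8] rd=5 = di
  [7:4] rs=3 = dx

di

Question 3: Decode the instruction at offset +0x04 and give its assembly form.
lsl r12, bx

off 0x04: read 6c 10 as big → 0x6c10
  opcode bits[15:12]=0x6: lsl/RR
  rd@[11:8]=0xc ⇒ r12
  rs@[7:4]=0x1 ⇒ bx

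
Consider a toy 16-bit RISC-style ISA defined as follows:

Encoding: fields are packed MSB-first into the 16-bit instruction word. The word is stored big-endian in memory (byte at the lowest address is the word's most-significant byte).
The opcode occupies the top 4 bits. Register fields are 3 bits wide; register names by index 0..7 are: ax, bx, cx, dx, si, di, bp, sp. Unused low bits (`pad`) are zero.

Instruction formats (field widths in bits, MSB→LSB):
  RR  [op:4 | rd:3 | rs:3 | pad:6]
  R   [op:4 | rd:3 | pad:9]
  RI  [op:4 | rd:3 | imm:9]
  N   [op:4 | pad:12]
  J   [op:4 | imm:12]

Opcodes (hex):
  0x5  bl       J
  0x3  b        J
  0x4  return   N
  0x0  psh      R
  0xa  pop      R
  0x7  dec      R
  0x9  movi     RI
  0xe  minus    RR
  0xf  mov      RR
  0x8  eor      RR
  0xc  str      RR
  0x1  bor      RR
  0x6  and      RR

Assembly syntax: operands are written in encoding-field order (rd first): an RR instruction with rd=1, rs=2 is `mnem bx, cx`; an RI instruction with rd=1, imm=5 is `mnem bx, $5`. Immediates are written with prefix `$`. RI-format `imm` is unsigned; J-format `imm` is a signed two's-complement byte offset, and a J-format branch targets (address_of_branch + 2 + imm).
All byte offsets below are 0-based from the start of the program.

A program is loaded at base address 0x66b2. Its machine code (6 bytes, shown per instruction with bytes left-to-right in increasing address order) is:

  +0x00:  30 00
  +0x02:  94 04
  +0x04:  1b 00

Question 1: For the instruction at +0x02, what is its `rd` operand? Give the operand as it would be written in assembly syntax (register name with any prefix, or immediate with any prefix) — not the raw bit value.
cx

+0x02: 94 04 ⇒ word 0x9404 (big)
  op=0x9404>>12=0x9 ⇒ movi (RI)
  [11:9] rd=2 = cx
  [8:0] imm=4 = $4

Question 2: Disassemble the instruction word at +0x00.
b $0

+0x00: 30 00 ⇒ word 0x3000 (big)
  opcode bits[15:12]=0x3: b/J
  imm@[11:0]=0x0 ⇒ $0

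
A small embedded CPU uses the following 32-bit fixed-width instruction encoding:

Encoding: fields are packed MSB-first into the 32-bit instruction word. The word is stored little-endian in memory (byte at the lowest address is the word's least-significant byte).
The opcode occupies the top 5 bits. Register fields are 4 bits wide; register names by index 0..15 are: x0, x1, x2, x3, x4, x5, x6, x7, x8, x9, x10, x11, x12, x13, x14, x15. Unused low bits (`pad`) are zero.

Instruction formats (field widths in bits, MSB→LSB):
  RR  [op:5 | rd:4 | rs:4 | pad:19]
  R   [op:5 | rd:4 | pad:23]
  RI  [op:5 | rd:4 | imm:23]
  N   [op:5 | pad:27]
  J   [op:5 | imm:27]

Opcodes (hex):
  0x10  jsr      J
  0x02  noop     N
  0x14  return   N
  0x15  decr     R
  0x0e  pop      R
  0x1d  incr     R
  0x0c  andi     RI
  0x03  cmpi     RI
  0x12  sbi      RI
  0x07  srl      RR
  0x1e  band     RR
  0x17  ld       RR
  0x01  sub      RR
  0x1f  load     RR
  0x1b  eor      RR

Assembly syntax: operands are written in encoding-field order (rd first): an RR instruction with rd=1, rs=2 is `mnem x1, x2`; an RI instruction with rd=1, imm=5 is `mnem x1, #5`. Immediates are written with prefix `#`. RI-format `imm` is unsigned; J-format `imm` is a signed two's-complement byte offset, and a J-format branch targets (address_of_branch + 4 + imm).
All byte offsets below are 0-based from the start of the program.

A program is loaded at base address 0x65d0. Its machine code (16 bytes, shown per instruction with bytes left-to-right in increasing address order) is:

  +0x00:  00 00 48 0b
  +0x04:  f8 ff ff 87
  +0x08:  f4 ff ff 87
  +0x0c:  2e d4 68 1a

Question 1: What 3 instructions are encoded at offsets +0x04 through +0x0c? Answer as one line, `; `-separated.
+0x04: f8 ff ff 87 ⇒ word 0x87fffff8 (little)
  op=0x87fffff8>>27=0x10 ⇒ jsr (J)
  [26:0] imm=134217720 (s27→-8) = #-8
+0x08: f4 ff ff 87 ⇒ word 0x87fffff4 (little)
  op=0x87fffff4>>27=0x10 ⇒ jsr (J)
  [26:0] imm=134217716 (s27→-12) = #-12
+0x0c: 2e d4 68 1a ⇒ word 0x1a68d42e (little)
  op=0x1a68d42e>>27=0x3 ⇒ cmpi (RI)
  [26:23] rd=4 = x4
  [22:0] imm=6870062 = #6870062

jsr #-8; jsr #-12; cmpi x4, #6870062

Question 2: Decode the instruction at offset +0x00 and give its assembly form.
sub x6, x9

@+00  little-endian(00 00 48 0b) = 0x0b480000
  opcode bits[31:27]=0x1: sub/RR
  [26:23] rd=6 = x6
  [22:19] rs=9 = x9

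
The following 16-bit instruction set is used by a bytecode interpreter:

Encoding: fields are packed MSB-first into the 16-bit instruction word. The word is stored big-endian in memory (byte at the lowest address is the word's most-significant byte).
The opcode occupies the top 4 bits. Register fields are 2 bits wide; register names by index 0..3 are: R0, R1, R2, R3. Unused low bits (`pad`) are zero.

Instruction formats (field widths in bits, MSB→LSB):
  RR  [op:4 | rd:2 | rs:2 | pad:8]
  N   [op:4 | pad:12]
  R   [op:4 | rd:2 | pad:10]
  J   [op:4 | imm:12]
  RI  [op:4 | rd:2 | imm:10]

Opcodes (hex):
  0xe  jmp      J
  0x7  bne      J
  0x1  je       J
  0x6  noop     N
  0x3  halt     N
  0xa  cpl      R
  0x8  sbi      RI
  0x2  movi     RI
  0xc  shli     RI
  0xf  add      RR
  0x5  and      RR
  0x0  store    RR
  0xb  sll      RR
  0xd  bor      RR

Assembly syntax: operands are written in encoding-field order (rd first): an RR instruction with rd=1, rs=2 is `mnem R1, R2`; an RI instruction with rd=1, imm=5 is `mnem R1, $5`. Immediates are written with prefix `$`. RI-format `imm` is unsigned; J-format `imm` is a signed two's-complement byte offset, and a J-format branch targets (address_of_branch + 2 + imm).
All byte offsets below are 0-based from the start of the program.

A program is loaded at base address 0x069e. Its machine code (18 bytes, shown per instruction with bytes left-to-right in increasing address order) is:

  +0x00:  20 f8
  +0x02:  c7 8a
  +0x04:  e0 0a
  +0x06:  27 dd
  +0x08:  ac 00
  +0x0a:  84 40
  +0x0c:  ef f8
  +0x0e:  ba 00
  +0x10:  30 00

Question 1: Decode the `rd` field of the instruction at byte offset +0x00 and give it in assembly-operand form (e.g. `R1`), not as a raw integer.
R0

off 0x00: read 20 f8 as big → 0x20f8
  top 4b → 0x2 → movi [RI]
  [11:10] rd=0 = R0
  [9:0] imm=248 = $248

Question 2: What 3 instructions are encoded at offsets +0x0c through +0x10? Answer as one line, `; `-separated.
@+0c  big-endian(ef f8) = 0xeff8
  top 4b → 0xe → jmp [J]
  imm: (w>>0)&0xfff=0xff8 (s12→-8) → $-8
@+0e  big-endian(ba 00) = 0xba00
  top 4b → 0xb → sll [RR]
  rd: (w>>10)&0x3=0x2 → R2
  rs: (w>>8)&0x3=0x2 → R2
@+10  big-endian(30 00) = 0x3000
  top 4b → 0x3 → halt [N]

jmp $-8; sll R2, R2; halt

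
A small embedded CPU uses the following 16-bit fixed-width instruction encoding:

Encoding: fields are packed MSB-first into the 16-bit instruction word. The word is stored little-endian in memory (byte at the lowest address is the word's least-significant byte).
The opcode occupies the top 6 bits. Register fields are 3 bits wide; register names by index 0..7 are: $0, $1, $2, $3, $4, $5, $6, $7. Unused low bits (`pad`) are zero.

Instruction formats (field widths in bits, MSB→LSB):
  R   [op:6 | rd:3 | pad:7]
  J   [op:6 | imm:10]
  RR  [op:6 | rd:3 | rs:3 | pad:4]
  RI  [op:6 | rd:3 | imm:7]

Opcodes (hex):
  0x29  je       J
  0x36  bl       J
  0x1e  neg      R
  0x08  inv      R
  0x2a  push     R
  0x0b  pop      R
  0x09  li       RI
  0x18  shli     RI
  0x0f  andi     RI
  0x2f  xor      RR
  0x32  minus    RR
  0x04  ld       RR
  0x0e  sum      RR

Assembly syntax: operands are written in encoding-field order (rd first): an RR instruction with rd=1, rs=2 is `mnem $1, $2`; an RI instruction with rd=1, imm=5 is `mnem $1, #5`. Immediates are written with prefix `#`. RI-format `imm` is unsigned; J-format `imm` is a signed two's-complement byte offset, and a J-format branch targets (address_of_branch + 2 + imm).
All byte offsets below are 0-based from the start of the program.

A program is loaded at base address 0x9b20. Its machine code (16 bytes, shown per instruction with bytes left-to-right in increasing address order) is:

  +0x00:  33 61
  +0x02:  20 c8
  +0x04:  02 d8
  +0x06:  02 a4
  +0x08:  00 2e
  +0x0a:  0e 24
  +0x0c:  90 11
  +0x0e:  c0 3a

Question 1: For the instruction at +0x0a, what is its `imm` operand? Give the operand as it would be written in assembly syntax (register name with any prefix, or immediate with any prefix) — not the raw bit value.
#14

off 0x0a: read 0e 24 as little → 0x240e
  op=0x240e>>10=0x9 ⇒ li (RI)
  rd@[9:7]=0x0 ⇒ $0
  imm@[6:0]=0xe ⇒ #14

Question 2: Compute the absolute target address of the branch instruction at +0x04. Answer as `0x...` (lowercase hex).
[04] 02 d8 → 0xd802
  top 6b → 0x36 → bl [J]
  imm: (w>>0)&0x3ff=0x2 → #2
  target = base 0x9b20 + off 0x04 + 2 + imm 2 = 0x9b28

0x9b28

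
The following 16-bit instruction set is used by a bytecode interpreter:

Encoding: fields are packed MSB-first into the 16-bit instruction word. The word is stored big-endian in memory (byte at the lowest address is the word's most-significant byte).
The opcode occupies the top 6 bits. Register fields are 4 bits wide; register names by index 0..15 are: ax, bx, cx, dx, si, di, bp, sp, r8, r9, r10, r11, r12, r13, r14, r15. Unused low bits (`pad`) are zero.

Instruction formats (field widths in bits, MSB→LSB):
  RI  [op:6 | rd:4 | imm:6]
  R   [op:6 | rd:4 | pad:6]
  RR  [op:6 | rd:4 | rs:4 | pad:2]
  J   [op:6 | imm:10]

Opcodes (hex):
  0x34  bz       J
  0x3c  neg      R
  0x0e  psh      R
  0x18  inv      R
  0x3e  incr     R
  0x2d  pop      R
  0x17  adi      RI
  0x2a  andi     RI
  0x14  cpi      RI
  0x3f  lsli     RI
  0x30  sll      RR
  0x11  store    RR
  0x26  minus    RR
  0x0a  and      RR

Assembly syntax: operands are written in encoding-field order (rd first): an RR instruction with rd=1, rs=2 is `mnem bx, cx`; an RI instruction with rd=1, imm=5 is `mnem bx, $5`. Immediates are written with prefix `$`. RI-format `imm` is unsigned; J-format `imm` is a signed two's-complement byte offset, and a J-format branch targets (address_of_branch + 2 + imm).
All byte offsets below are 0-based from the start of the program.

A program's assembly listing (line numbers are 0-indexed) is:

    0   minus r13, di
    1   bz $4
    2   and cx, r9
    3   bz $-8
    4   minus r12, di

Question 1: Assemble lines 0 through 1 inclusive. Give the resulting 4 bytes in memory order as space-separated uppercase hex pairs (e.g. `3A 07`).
9B 54 D0 04

0. minus fields op=0x26:6|rd=13:4|rs=5:4|pad=0:2 → word 9b54h → 9b 54
1. bz fields op=0x34:6|imm=4:10 → word d004h → d0 04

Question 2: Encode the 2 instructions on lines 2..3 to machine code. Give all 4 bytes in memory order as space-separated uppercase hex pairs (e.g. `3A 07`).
line 2 (and): pack op=0xa:6|rd=2:4|rs=9:4|pad=0:2 = 0x28a4; big→ 28 a4
line 3 (bz): pack op=0x34:6|imm=-8:10 = 0xd3f8; big→ d3 f8

28 A4 D3 F8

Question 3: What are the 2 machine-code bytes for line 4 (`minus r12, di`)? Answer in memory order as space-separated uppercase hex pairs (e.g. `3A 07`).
9B 14

4. minus fields op=0x26:6|rd=12:4|rs=5:4|pad=0:2 → word 9b14h → 9b 14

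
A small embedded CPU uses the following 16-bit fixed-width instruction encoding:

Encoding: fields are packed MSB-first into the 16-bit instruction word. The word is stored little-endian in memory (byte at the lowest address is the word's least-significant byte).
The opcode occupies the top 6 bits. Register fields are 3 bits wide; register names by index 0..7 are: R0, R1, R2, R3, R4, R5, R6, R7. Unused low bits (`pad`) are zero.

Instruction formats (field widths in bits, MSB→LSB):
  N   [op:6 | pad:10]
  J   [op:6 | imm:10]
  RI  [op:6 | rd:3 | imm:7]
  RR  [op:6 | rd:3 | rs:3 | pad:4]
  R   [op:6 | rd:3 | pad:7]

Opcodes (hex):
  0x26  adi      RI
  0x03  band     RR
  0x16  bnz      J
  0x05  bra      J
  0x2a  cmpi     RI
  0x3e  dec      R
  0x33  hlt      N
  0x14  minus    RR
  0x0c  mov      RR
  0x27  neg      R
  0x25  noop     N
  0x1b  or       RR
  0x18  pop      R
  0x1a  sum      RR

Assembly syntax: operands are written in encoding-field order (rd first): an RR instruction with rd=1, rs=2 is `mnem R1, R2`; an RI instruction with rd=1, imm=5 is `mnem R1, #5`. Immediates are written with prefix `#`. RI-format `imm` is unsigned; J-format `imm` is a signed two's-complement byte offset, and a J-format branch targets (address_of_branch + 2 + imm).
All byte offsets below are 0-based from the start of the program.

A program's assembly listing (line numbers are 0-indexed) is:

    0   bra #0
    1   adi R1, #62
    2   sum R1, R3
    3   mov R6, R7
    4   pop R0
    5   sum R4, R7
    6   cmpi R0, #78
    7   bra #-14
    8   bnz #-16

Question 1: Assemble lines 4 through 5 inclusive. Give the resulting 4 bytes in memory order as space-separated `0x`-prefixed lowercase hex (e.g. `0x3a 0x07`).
0x00 0x60 0x70 0x6a

4. pop fields op=0x18:6|rd=0:3|pad=0:7 → word 6000h → 00 60
5. sum fields op=0x1a:6|rd=4:3|rs=7:3|pad=0:4 → word 6a70h → 70 6a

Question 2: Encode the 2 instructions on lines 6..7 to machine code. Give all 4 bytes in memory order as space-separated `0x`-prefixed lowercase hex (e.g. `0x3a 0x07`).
6. cmpi fields op=0x2a:6|rd=0:3|imm=78:7 → word a84eh → 4e a8
7. bra fields op=0x5:6|imm=-14:10 → word 17f2h → f2 17

0x4e 0xa8 0xf2 0x17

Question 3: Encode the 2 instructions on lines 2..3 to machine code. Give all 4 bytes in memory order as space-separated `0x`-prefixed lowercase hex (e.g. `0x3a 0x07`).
L2: sum op=0x1a:6|rd=1:3|rs=3:3|pad=0:4 ⇒ 0x68b0 ⇒ little b0 68
L3: mov op=0xc:6|rd=6:3|rs=7:3|pad=0:4 ⇒ 0x3370 ⇒ little 70 33

0xb0 0x68 0x70 0x33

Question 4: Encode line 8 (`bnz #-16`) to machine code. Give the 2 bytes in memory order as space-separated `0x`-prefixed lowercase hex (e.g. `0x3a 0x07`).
L8: bnz op=0x16:6|imm=-16:10 ⇒ 0x5bf0 ⇒ little f0 5b

0xf0 0x5b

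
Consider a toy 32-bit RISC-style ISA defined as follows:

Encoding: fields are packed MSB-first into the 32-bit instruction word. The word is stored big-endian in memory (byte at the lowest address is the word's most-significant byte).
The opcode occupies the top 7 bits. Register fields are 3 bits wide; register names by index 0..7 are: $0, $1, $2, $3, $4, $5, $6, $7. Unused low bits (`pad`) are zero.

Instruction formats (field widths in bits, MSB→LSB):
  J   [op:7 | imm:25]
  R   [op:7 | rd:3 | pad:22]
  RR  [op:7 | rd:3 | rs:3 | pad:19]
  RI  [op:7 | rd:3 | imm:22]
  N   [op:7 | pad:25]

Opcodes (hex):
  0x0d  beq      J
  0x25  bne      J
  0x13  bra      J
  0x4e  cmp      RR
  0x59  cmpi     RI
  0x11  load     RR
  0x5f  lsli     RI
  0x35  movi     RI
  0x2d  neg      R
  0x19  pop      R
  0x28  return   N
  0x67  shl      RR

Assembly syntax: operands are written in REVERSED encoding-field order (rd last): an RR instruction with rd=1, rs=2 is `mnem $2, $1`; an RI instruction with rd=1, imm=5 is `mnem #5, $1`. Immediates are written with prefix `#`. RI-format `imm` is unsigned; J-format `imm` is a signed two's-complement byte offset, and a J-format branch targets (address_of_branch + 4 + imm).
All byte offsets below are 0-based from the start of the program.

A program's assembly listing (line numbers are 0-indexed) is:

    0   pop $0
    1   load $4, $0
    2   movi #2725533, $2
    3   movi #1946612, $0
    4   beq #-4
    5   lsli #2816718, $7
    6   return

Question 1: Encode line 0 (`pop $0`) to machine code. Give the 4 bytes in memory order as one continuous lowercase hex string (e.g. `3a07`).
32000000

L0: pop op=0x19:7|rd=0:3|pad=0:22 ⇒ 0x32000000 ⇒ big 32 00 00 00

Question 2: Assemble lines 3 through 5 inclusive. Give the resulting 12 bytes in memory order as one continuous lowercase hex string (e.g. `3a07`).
6a1db3f41bfffffcbfeaface

3. movi fields op=0x35:7|rd=0:3|imm=1946612:22 → word 6a1db3f4h → 6a 1d b3 f4
4. beq fields op=0xd:7|imm=-4:25 → word 1bfffffch → 1b ff ff fc
5. lsli fields op=0x5f:7|rd=7:3|imm=2816718:22 → word bfeafaceh → bf ea fa ce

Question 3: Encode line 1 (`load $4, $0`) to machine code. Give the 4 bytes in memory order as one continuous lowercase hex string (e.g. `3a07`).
1. load fields op=0x11:7|rd=0:3|rs=4:3|pad=0:19 → word 22200000h → 22 20 00 00

22200000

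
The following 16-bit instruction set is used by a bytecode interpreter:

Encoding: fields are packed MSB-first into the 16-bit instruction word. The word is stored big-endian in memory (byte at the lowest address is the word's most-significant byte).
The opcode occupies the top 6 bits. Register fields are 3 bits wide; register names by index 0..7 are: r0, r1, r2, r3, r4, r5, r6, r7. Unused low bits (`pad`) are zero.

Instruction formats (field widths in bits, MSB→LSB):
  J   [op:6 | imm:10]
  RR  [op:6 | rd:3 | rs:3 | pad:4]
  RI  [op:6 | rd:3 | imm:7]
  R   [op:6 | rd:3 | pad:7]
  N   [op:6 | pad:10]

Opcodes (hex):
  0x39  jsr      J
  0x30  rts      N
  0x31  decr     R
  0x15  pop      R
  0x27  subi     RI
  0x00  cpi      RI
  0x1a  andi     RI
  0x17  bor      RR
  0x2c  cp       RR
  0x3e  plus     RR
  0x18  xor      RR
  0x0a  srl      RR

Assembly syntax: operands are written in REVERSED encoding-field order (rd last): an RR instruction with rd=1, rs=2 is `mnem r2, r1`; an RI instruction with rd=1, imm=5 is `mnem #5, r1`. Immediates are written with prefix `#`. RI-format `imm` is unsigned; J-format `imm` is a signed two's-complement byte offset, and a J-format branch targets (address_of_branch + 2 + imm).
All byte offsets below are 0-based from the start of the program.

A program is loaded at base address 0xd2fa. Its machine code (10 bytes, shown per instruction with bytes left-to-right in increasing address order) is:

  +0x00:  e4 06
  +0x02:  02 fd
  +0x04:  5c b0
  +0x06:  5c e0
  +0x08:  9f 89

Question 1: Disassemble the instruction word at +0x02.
+0x02: 02 fd ⇒ word 0x02fd (big)
  op=0x02fd>>10=0x0 ⇒ cpi (RI)
  [9:7] rd=5 = r5
  [6:0] imm=125 = #125

cpi #125, r5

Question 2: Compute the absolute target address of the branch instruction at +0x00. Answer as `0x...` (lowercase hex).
0xd302

+0x00: e4 06 ⇒ word 0xe406 (big)
  opcode bits[15:10]=0x39: jsr/J
  [9:0] imm=6 = #6
  target = base 0xd2fa + off 0x00 + 2 + imm 6 = 0xd302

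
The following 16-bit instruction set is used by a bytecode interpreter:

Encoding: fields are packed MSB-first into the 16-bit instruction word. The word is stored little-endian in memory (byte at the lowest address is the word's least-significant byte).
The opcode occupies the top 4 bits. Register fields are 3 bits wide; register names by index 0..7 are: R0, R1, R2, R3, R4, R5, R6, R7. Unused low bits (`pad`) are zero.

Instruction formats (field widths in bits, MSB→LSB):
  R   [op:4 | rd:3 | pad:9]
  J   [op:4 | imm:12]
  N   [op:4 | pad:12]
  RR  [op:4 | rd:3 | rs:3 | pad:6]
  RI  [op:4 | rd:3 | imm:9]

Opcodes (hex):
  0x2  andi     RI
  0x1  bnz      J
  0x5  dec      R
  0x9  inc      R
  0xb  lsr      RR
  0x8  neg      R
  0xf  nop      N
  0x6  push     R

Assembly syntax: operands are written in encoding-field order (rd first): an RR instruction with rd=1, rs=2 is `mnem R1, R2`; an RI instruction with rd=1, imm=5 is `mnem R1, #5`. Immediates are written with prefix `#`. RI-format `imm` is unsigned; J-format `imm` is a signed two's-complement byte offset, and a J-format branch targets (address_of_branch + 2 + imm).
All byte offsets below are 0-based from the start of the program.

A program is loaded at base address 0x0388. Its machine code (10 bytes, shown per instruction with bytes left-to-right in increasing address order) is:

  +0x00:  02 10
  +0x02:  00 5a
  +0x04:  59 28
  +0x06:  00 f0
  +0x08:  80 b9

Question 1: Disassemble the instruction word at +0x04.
andi R4, #89

[04] 59 28 → 0x2859
  opcode bits[15:12]=0x2: andi/RI
  rd@[11:9]=0x4 ⇒ R4
  imm@[8:0]=0x59 ⇒ #89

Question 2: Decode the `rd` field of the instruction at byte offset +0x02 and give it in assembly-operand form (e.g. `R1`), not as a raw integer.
@+02  little-endian(00 5a) = 0x5a00
  opcode bits[15:12]=0x5: dec/R
  [11:9] rd=5 = R5

R5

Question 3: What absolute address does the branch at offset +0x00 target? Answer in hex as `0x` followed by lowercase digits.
0x038c

[00] 02 10 → 0x1002
  top 4b → 0x1 → bnz [J]
  [11:0] imm=2 = #2
  target = base 0x0388 + off 0x00 + 2 + imm 2 = 0x038c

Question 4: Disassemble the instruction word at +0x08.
lsr R4, R6

off 0x08: read 80 b9 as little → 0xb980
  op=0xb980>>12=0xb ⇒ lsr (RR)
  [11:9] rd=4 = R4
  [8:6] rs=6 = R6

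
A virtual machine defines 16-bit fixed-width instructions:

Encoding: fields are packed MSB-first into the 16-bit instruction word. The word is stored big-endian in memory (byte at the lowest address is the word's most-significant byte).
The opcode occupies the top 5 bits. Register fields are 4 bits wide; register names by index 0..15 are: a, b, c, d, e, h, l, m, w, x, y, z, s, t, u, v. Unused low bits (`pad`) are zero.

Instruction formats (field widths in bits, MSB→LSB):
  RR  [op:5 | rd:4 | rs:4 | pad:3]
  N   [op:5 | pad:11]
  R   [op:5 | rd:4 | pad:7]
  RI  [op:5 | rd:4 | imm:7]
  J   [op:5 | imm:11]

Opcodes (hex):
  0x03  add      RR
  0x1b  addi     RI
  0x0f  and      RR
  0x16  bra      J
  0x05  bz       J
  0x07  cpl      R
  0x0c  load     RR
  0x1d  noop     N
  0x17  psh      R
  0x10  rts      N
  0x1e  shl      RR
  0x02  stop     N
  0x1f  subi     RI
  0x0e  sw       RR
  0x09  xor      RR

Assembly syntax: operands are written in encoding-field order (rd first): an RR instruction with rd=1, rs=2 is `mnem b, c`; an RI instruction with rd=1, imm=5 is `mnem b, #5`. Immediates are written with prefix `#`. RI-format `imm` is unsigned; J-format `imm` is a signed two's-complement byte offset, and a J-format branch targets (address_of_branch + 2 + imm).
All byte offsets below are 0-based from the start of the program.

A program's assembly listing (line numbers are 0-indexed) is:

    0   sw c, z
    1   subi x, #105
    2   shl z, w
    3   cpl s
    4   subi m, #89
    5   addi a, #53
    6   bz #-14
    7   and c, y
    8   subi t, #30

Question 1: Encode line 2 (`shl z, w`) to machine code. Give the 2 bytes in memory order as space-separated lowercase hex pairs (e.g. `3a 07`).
f5 c0

L2: shl op=0x1e:5|rd=11:4|rs=8:4|pad=0:3 ⇒ 0xf5c0 ⇒ big f5 c0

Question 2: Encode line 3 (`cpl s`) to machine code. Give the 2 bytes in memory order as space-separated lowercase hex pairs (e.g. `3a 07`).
line 3 (cpl): pack op=0x7:5|rd=12:4|pad=0:7 = 0x3e00; big→ 3e 00

3e 00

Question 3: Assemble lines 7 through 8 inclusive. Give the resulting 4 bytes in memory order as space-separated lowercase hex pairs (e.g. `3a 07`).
line 7 (and): pack op=0xf:5|rd=2:4|rs=10:4|pad=0:3 = 0x7950; big→ 79 50
line 8 (subi): pack op=0x1f:5|rd=13:4|imm=30:7 = 0xfe9e; big→ fe 9e

79 50 fe 9e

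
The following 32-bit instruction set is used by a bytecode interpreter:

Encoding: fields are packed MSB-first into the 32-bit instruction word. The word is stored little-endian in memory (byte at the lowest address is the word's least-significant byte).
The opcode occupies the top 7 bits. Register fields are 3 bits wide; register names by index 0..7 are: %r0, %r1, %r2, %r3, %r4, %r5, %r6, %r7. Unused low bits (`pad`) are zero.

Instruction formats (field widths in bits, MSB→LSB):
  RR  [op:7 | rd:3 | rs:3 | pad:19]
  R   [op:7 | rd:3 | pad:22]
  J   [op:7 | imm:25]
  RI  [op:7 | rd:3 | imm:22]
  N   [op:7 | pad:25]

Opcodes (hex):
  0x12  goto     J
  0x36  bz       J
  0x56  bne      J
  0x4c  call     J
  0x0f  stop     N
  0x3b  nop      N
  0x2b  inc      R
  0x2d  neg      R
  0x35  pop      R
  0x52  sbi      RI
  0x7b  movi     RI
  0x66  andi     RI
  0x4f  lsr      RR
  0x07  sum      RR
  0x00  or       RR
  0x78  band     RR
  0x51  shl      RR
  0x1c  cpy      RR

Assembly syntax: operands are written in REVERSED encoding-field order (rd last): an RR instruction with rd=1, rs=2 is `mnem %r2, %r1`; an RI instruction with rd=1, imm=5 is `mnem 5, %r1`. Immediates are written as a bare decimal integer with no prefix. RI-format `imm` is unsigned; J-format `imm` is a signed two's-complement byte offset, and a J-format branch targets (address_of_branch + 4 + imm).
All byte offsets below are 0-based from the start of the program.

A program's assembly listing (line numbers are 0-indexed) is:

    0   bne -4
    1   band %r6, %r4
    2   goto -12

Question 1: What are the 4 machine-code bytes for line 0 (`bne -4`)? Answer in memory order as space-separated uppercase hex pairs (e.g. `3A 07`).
FC FF FF AD

line 0 (bne): pack op=0x56:7|imm=-4:25 = 0xadfffffc; little→ fc ff ff ad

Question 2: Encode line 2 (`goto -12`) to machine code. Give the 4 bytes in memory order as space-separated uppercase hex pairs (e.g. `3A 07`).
L2: goto op=0x12:7|imm=-12:25 ⇒ 0x25fffff4 ⇒ little f4 ff ff 25

F4 FF FF 25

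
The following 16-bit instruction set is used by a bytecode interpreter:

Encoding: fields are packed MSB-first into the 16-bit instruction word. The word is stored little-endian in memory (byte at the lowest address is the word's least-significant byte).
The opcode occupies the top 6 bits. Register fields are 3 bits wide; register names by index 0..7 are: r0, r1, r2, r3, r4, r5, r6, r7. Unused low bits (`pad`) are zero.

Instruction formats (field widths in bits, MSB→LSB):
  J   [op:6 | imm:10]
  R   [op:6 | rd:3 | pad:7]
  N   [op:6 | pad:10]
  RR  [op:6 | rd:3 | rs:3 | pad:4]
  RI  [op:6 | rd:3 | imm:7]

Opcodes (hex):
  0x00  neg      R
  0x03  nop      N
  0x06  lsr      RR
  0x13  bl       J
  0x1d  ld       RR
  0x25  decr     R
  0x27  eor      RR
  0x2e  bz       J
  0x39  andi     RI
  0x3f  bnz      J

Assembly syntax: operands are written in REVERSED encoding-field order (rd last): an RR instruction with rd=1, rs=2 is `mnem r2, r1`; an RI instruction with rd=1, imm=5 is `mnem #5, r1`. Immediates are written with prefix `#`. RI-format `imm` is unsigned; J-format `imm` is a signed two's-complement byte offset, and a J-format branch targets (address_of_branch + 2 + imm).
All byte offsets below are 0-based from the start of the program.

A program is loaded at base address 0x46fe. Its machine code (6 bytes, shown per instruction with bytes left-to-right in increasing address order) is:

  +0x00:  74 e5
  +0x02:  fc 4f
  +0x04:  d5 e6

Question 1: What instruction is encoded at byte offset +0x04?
andi #85, r5

+0x04: d5 e6 ⇒ word 0xe6d5 (little)
  opcode bits[15:10]=0x39: andi/RI
  rd: (w>>7)&0x7=0x5 → r5
  imm: (w>>0)&0x7f=0x55 → #85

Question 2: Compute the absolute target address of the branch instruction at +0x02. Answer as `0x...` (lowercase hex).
0x46fe

+0x02: fc 4f ⇒ word 0x4ffc (little)
  op=0x4ffc>>10=0x13 ⇒ bl (J)
  imm@[9:0]=0x3fc (s10→-4) ⇒ #-4
  target = base 0x46fe + off 0x02 + 2 + imm -4 = 0x46fe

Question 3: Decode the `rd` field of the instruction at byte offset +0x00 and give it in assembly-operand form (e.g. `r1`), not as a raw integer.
r2

@+00  little-endian(74 e5) = 0xe574
  op=0xe574>>10=0x39 ⇒ andi (RI)
  rd: (w>>7)&0x7=0x2 → r2
  imm: (w>>0)&0x7f=0x74 → #116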